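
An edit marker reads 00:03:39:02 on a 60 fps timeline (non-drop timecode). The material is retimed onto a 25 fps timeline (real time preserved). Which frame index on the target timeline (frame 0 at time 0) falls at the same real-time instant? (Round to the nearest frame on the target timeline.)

Source frame index: (0×3600 + 3×60 + 39) × 60 + 2 = 13142.
Real time: 13142 / (60) = 6571/30 s.
Target frame: (6571/30) × (25) = 32855/6 ≈ 5475.833 → 5476.

frame 5476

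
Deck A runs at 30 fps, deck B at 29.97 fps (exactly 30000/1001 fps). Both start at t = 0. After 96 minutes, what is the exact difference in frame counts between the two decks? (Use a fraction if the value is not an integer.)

96 min = 5760 s.
A emits 30 × 5760 = 172800 frames; B emits 30000/1001 × 5760 = 172800000/1001.
Difference = 172800/1001 frames (≈ 172.6274); B is behind A.

172800/1001 frames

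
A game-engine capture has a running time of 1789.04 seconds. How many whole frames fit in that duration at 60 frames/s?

107342 frames

Frames = 1789.04 × 60 = 536712/5 ≈ 107342.4000.
Complete frames: 107342.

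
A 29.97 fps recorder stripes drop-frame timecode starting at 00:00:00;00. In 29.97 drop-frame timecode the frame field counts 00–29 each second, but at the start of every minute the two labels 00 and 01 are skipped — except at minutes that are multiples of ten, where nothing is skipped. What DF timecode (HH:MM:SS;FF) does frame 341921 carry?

Each 10-minute DF block holds 10 × 60 × 30 − 9 × 2 = 17982 frames. 341921 ÷ 17982 → 19 full blocks, remainder 263.
Within the partial block the first minute is 1800 frames and each further minute 1798, so 0 further minute boundaries passed. Total skipped labels = 18 × 19 + 2 × 0 = 342.
Non-drop label index = 341921 + 342 = 342263; at 30 labels/s that is 03:10:08:23, i.e. DF 03:10:08;23.

03:10:08;23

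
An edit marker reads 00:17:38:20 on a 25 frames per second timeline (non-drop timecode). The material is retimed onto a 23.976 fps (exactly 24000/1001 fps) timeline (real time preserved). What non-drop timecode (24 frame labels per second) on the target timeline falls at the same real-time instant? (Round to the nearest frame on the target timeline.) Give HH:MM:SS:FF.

Source frame index: (0×3600 + 17×60 + 38) × 25 + 20 = 26470.
Real time: 26470 / (25) = 5294/5 s.
Target frame: (5294/5) × (24000/1001) = 25411200/1001 ≈ 25385.814 → 25386.
At 24 labels/s: frame 25386 → 00:17:37:18.

00:17:37:18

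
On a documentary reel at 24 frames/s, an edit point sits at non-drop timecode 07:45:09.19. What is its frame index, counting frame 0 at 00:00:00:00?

Total seconds to the label: (7 × 3600 + 45 × 60 + 9) = 27909.
Frame index = 27909 × 24 + 19 = 669835.

669835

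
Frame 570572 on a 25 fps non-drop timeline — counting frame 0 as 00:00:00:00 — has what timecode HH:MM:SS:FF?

570572 ÷ 25 = 22822 full seconds, remainder 22 frames.
22822 s = 6 h 20 min 22 s.
Timecode: 06:20:22:22.

06:20:22:22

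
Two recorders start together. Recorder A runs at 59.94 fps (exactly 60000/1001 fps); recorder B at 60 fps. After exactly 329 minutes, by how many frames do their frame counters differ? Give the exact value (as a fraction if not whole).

329 min = 19740 s.
A emits 60000/1001 × 19740 = 169200000/143 frames; B emits 60 × 19740 = 1184400.
Difference = 169200/143 frames (≈ 1183.2168); B is ahead of A.

169200/143 frames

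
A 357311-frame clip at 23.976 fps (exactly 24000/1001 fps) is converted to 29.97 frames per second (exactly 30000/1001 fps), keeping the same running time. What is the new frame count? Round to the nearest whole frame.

446639 frames

Frames at target rate = 357311 × (30000/1001) / (24000/1001) = 1786555/4 ≈ 446638.750.
Nearest whole frame: 446639.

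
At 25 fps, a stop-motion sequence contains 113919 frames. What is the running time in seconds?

Running time = 113919 / (25) = 4556.76 s.

4556.76 seconds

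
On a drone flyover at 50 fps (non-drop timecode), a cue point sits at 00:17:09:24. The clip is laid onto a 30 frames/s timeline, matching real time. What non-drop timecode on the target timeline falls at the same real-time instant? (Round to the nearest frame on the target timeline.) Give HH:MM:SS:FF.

00:17:09:14

Source frame index: (0×3600 + 17×60 + 9) × 50 + 24 = 51474.
Real time: 51474 / (50) = 25737/25 s.
Target frame: (25737/25) × (30) = 154422/5 ≈ 30884.400 → 30884.
At 30 labels/s: frame 30884 → 00:17:09:14.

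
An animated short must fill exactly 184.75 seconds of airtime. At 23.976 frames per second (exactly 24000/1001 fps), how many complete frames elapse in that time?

Frames = 184.75 × 24000/1001 = 4434000/1001 ≈ 4429.5704.
Complete frames: 4429.

4429 frames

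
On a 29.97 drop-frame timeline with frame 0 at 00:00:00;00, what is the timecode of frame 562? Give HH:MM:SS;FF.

00:00:18;22

Ten DF minutes hold 17982 frames, so frame 562 lies in block 0 (frames 0–17981) with 562 frames into that block.
The block's first minute is 1800 frames and the rest 1798 each; 562 frames reaches minute 0, so 0 × 18 + 0 × 2 = 0 labels have been skipped so far.
Adding those back, label number 562 + 0 = 562 at 30 labels/s is 18 s + 22 f = 0 h 0 min 18 s frame 22, i.e. 00:00:18;22.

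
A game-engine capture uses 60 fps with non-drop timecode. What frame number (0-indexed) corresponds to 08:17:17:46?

Total seconds to the label: (8 × 3600 + 17 × 60 + 17) = 29837.
Frame index = 29837 × 60 + 46 = 1790266.

1790266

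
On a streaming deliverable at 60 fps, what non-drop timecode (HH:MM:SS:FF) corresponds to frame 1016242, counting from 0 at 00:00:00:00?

04:42:17:22

1016242 ÷ 60 = 16937 full seconds, remainder 22 frames.
16937 s = 4 h 42 min 17 s.
Timecode: 04:42:17:22.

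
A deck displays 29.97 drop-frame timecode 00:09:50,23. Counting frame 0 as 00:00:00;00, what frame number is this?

Complete 10-minute blocks: 0, each 17982 frames → 0.
Remaining 9 whole minutes in the current block: 1800 + 8 × 1798 = 16184 frames.
Within the current minute: 50 × 30 + 23 − 2 = 1521 (labels ;00/;01 skipped at this minute). Total = 0 + 16184 + 1521 = 17705.

17705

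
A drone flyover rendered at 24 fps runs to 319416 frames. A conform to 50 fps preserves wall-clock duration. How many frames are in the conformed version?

Target frames = source frames × (target rate / source rate) = 319416 × (50)/(24) = 319416 × 25/12 = 665450.

665450 frames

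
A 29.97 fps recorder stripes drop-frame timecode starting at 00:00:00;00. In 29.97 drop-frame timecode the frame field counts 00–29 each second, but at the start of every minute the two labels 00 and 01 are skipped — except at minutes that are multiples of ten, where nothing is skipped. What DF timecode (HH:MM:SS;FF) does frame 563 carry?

00:00:18;23

Each 10-minute DF block holds 10 × 60 × 30 − 9 × 2 = 17982 frames. 563 ÷ 17982 → 0 full blocks, remainder 563.
Within the partial block the first minute is 1800 frames and each further minute 1798, so 0 further minute boundaries passed. Total skipped labels = 18 × 0 + 2 × 0 = 0.
Non-drop label index = 563 + 0 = 563; at 30 labels/s that is 00:00:18:23, i.e. DF 00:00:18;23.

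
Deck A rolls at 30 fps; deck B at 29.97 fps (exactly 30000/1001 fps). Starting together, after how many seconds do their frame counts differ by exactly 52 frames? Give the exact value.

26026/15 seconds

The gap grows by |30000/1001 − 30| = 30/1001 frames per second.
Time for a 52-frame gap: 52 ÷ (30/1001) = 26026/15 s.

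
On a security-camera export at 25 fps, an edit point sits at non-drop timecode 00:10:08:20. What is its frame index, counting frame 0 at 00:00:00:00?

Total seconds to the label: (0 × 3600 + 10 × 60 + 8) = 608.
Frame index = 608 × 25 + 20 = 15220.

15220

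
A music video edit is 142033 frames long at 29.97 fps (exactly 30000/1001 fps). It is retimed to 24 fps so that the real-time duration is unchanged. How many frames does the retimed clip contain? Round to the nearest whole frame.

113740 frames

Frames at target rate = 142033 × (24) / (30000/1001) = 142175033/1250 ≈ 113740.026.
Nearest whole frame: 113740.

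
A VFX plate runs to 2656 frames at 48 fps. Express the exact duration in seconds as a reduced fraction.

166/3 seconds

Running time = 2656 ÷ (48) = 2656 × 1/48 = 166/3 s.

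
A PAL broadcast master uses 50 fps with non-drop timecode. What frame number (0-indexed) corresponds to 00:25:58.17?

Total seconds to the label: (0 × 3600 + 25 × 60 + 58) = 1558.
Frame index = 1558 × 50 + 17 = 77917.

77917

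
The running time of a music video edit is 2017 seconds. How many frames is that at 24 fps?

48408 frames

Frames = 2017 × 24 = 48408.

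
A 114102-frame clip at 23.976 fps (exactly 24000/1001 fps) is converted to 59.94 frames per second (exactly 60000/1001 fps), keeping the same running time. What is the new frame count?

Frames at target rate = 114102 × (60000/1001) / (24000/1001) = 285255.

285255 frames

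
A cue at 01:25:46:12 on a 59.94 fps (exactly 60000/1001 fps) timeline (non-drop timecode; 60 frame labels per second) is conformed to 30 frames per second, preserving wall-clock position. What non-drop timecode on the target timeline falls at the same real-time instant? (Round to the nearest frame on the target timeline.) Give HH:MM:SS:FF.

Source frame index: (1×3600 + 25×60 + 46) × 60 + 12 = 308772.
Real time: 308772 / (60000/1001) = 25756731/5000 s.
Target frame: (25756731/5000) × (30) = 77270193/500 ≈ 154540.386 → 154540.
At 30 labels/s: frame 154540 → 01:25:51:10.

01:25:51:10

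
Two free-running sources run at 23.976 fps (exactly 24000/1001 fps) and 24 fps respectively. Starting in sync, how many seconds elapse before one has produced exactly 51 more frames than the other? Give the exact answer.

2127.125 seconds

The gap grows by |24 − 24000/1001| = 24/1001 frames per second.
Time for a 51-frame gap: 51 ÷ (24/1001) = 2127.125 s.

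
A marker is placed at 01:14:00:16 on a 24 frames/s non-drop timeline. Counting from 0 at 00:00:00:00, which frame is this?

Total seconds to the label: (1 × 3600 + 14 × 60 + 0) = 4440.
Frame index = 4440 × 24 + 16 = 106576.

frame 106576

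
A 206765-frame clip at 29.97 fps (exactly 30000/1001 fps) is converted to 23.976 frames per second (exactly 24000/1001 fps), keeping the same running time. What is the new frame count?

165412 frames

Target frames = source frames × (target rate / source rate) = 206765 × (24000/1001)/(30000/1001) = 206765 × 4/5 = 165412.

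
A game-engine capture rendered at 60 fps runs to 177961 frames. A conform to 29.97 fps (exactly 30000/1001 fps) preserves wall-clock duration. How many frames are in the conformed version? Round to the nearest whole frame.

88892 frames

Frames at target rate = 177961 × (30000/1001) / (60) = 12711500/143 ≈ 88891.608.
Nearest whole frame: 88892.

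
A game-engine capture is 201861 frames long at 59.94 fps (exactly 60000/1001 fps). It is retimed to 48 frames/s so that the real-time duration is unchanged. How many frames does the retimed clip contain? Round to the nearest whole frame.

161650 frames

Frames at target rate = 201861 × (48) / (60000/1001) = 202062861/1250 ≈ 161650.289.
Nearest whole frame: 161650.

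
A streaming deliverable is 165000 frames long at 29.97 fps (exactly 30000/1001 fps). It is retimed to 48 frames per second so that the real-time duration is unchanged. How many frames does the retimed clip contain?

264264 frames

Target frames = source frames × (target rate / source rate) = 165000 × (48)/(30000/1001) = 165000 × 1001/625 = 264264.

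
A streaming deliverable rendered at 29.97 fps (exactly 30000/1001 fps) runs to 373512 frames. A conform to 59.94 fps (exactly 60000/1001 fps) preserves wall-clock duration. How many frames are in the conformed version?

747024 frames

Target frames = source frames × (target rate / source rate) = 373512 × (60000/1001)/(30000/1001) = 373512 × 2 = 747024.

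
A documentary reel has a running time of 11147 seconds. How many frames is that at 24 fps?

Frames = 11147 × 24 = 267528.

267528 frames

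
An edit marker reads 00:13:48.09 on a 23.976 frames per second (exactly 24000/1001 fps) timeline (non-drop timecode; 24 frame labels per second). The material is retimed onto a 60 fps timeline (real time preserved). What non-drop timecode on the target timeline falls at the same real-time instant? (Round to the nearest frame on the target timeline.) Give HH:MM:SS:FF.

Source frame index: (0×3600 + 13×60 + 48) × 24 + 9 = 19881.
Real time: 19881 / (24000/1001) = 6633627/8000 s.
Target frame: (6633627/8000) × (60) = 19900881/400 ≈ 49752.202 → 49752.
At 60 labels/s: frame 49752 → 00:13:49:12.

00:13:49:12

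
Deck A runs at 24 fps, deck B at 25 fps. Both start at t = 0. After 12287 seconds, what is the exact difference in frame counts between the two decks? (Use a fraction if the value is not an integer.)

A emits 24 × 12287 = 294888 frames; B emits 25 × 12287 = 307175.
Difference = 12287 frames; B is ahead of A.

12287 frames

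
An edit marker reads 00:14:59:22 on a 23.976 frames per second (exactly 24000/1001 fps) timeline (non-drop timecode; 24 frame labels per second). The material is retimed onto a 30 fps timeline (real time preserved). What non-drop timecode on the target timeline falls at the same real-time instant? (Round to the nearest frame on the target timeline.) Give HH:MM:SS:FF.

00:15:00:24

Source frame index: (0×3600 + 14×60 + 59) × 24 + 22 = 21598.
Real time: 21598 / (24000/1001) = 10809799/12000 s.
Target frame: (10809799/12000) × (30) = 10809799/400 ≈ 27024.498 → 27024.
At 30 labels/s: frame 27024 → 00:15:00:24.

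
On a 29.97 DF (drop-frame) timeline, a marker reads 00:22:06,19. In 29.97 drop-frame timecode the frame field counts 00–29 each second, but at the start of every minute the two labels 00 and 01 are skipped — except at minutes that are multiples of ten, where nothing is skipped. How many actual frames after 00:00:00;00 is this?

Complete 10-minute blocks: 2, each 17982 frames → 35964.
Remaining 2 whole minutes in the current block: 1800 + 1 × 1798 = 3598 frames.
Within the current minute: 6 × 30 + 19 − 2 = 197 (labels ;00/;01 skipped at this minute). Total = 35964 + 3598 + 197 = 39759.

39759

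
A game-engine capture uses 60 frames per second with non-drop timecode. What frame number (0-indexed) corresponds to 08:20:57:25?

1803445

Total seconds to the label: (8 × 3600 + 20 × 60 + 57) = 30057.
Frame index = 30057 × 60 + 25 = 1803445.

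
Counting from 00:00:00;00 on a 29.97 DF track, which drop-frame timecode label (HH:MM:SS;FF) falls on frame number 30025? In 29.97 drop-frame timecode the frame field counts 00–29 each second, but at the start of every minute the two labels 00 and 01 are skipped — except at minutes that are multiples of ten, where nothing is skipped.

Ten DF minutes hold 17982 frames, so frame 30025 lies in block 1 (frames 17982–35963) with 12043 frames into that block.
The block's first minute is 1800 frames and the rest 1798 each; 12043 frames reaches minute 6, so 1 × 18 + 6 × 2 = 30 labels have been skipped so far.
Adding those back, label number 30025 + 30 = 30055 at 30 labels/s is 1001 s + 25 f = 0 h 16 min 41 s frame 25, i.e. 00:16:41;25.

00:16:41;25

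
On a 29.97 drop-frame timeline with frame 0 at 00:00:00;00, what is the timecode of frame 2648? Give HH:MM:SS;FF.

00:01:28;10

Each 10-minute DF block holds 10 × 60 × 30 − 9 × 2 = 17982 frames. 2648 ÷ 17982 → 0 full blocks, remainder 2648.
Within the partial block the first minute is 1800 frames and each further minute 1798, so 1 further minute boundary passed. Total skipped labels = 18 × 0 + 2 × 1 = 2.
Non-drop label index = 2648 + 2 = 2650; at 30 labels/s that is 00:01:28:10, i.e. DF 00:01:28;10.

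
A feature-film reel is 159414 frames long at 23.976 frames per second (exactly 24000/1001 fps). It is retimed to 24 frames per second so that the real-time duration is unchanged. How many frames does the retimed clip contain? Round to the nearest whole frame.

159573 frames

Frames at target rate = 159414 × (24) / (24000/1001) = 79786707/500 ≈ 159573.414.
Nearest whole frame: 159573.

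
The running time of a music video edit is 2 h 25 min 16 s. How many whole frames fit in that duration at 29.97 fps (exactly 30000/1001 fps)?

261218 frames

2 h 25 min 16 s = 8716 s.
Frames = 8716 × 30000/1001 = 261480000/1001 ≈ 261218.7812.
Complete frames: 261218.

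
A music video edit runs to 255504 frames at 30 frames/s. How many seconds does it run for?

8516.8 seconds

Running time = 255504 / (30) = 8516.8 s.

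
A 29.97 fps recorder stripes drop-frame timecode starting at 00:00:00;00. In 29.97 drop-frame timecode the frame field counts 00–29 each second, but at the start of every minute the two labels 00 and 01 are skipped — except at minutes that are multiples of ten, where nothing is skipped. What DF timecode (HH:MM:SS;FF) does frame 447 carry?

Ten DF minutes hold 17982 frames, so frame 447 lies in block 0 (frames 0–17981) with 447 frames into that block.
The block's first minute is 1800 frames and the rest 1798 each; 447 frames reaches minute 0, so 0 × 18 + 0 × 2 = 0 labels have been skipped so far.
Adding those back, label number 447 + 0 = 447 at 30 labels/s is 14 s + 27 f = 0 h 0 min 14 s frame 27, i.e. 00:00:14;27.

00:00:14;27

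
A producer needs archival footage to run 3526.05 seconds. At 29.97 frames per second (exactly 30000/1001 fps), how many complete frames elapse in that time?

Frames = 3526.05 × 30000/1001 = 9616500/91 ≈ 105675.8242.
Complete frames: 105675.

105675 frames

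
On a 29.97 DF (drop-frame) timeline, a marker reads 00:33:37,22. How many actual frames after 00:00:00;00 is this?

60472

Complete 10-minute blocks: 3, each 17982 frames → 53946.
Remaining 3 whole minutes in the current block: 1800 + 2 × 1798 = 5396 frames.
Within the current minute: 37 × 30 + 22 − 2 = 1130 (labels ;00/;01 skipped at this minute). Total = 53946 + 5396 + 1130 = 60472.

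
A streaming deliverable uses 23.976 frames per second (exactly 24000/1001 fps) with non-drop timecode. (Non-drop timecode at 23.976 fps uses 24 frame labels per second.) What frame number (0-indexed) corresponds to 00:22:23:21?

Total seconds to the label: (0 × 3600 + 22 × 60 + 23) = 1343.
Frame index = 1343 × 24 + 21 = 32253.

32253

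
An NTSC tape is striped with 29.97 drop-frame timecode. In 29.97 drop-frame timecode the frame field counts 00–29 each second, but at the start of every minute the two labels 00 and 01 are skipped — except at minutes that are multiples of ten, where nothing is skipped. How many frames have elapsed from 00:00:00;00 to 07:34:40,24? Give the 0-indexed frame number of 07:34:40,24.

817606

Complete 10-minute blocks: 45, each 17982 frames → 809190.
Remaining 4 whole minutes in the current block: 1800 + 3 × 1798 = 7194 frames.
Within the current minute: 40 × 30 + 24 − 2 = 1222 (labels ;00/;01 skipped at this minute). Total = 809190 + 7194 + 1222 = 817606.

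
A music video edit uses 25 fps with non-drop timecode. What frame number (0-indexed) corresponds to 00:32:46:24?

Total seconds to the label: (0 × 3600 + 32 × 60 + 46) = 1966.
Frame index = 1966 × 25 + 24 = 49174.

49174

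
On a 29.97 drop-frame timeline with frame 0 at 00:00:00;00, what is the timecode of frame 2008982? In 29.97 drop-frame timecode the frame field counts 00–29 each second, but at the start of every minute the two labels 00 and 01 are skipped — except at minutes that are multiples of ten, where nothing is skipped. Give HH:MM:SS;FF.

Each 10-minute DF block holds 10 × 60 × 30 − 9 × 2 = 17982 frames. 2008982 ÷ 17982 → 111 full blocks, remainder 12980.
Within the partial block the first minute is 1800 frames and each further minute 1798, so 7 further minute boundaries passed. Total skipped labels = 18 × 111 + 2 × 7 = 2012.
Non-drop label index = 2008982 + 2012 = 2010994; at 30 labels/s that is 18:37:13:04, i.e. DF 18:37:13;04.

18:37:13;04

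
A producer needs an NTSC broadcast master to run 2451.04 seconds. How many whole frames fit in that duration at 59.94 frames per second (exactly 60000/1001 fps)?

146915 frames

Frames = 2451.04 × 60000/1001 = 147062400/1001 ≈ 146915.4845.
Complete frames: 146915.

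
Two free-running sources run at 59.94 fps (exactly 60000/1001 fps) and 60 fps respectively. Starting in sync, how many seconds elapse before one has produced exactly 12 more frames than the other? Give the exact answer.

The gap grows by |60 − 60000/1001| = 60/1001 frames per second.
Time for a 12-frame gap: 12 ÷ (60/1001) = 200.2 s.

200.2 seconds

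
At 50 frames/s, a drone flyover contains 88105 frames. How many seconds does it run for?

1762.1 seconds

Running time = 88105 / (50) = 1762.1 s.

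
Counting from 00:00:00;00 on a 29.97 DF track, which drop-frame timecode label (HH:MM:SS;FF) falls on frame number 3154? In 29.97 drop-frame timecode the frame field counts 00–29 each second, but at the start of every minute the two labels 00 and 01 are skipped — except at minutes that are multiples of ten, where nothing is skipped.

Each 10-minute DF block holds 10 × 60 × 30 − 9 × 2 = 17982 frames. 3154 ÷ 17982 → 0 full blocks, remainder 3154.
Within the partial block the first minute is 1800 frames and each further minute 1798, so 1 further minute boundary passed. Total skipped labels = 18 × 0 + 2 × 1 = 2.
Non-drop label index = 3154 + 2 = 3156; at 30 labels/s that is 00:01:45:06, i.e. DF 00:01:45;06.

00:01:45;06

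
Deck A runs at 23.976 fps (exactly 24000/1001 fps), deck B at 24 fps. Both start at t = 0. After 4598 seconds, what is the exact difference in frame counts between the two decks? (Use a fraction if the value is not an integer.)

10032/91 frames

A emits 24000/1001 × 4598 = 10032000/91 frames; B emits 24 × 4598 = 110352.
Difference = 10032/91 frames (≈ 110.2418); B is ahead of A.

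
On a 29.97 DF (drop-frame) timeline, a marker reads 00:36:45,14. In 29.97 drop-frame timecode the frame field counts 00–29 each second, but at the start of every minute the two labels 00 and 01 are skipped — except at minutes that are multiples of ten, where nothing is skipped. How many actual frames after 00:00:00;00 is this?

66098

Complete 10-minute blocks: 3, each 17982 frames → 53946.
Remaining 6 whole minutes in the current block: 1800 + 5 × 1798 = 10790 frames.
Within the current minute: 45 × 30 + 14 − 2 = 1362 (labels ;00/;01 skipped at this minute). Total = 53946 + 10790 + 1362 = 66098.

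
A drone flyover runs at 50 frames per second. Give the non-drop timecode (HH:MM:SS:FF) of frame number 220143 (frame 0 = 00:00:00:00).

220143 ÷ 50 = 4402 full seconds, remainder 43 frames.
4402 s = 1 h 13 min 22 s.
Timecode: 01:13:22:43.

01:13:22:43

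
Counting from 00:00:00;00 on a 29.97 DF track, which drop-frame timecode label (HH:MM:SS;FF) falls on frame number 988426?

09:09:40;16

Each 10-minute DF block holds 10 × 60 × 30 − 9 × 2 = 17982 frames. 988426 ÷ 17982 → 54 full blocks, remainder 17398.
Within the partial block the first minute is 1800 frames and each further minute 1798, so 9 further minute boundaries passed. Total skipped labels = 18 × 54 + 2 × 9 = 990.
Non-drop label index = 988426 + 990 = 989416; at 30 labels/s that is 09:09:40:16, i.e. DF 09:09:40;16.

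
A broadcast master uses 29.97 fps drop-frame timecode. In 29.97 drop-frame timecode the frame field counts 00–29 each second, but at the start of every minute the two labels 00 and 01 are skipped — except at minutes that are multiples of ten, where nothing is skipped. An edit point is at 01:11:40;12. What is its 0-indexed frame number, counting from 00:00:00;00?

128884

As if non-drop at 30 labels/s: (1 × 3600 + 11 × 60 + 40) × 30 + 12 = 129012.
Minute boundaries passed: 71; those not divisible by 10: 71 − 7 = 64; dropped labels = 2 × 64 = 128.
Actual frame index = 129012 − 128 = 128884.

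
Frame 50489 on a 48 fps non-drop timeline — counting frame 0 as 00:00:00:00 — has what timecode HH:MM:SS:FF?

00:17:31:41

50489 ÷ 48 = 1051 full seconds, remainder 41 frames.
1051 s = 0 h 17 min 31 s.
Timecode: 00:17:31:41.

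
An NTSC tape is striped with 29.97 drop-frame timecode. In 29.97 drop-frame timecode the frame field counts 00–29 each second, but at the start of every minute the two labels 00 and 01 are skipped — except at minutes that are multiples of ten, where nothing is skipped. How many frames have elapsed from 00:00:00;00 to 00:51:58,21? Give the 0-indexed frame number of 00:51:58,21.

93469

As if non-drop at 30 labels/s: (0 × 3600 + 51 × 60 + 58) × 30 + 21 = 93561.
Minute boundaries passed: 51; those not divisible by 10: 51 − 5 = 46; dropped labels = 2 × 46 = 92.
Actual frame index = 93561 − 92 = 93469.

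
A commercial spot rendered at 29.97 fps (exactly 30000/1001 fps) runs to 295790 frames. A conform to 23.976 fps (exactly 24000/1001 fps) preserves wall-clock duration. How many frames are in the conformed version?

236632 frames

Target frames = source frames × (target rate / source rate) = 295790 × (24000/1001)/(30000/1001) = 295790 × 4/5 = 236632.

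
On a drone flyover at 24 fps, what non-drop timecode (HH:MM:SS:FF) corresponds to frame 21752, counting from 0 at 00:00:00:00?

00:15:06:08

21752 ÷ 24 = 906 full seconds, remainder 8 frames.
906 s = 0 h 15 min 6 s.
Timecode: 00:15:06:08.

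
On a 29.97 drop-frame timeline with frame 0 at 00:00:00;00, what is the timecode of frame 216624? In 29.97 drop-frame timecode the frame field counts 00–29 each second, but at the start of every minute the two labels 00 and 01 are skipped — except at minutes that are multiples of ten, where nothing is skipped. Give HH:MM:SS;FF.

02:00:28;00

Each 10-minute DF block holds 10 × 60 × 30 − 9 × 2 = 17982 frames. 216624 ÷ 17982 → 12 full blocks, remainder 840.
Within the partial block the first minute is 1800 frames and each further minute 1798, so 0 further minute boundaries passed. Total skipped labels = 18 × 12 + 2 × 0 = 216.
Non-drop label index = 216624 + 216 = 216840; at 30 labels/s that is 02:00:28:00, i.e. DF 02:00:28;00.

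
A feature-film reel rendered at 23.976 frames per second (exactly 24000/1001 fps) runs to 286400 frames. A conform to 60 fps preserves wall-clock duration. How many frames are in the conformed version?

Target frames = source frames × (target rate / source rate) = 286400 × (60)/(24000/1001) = 286400 × 1001/400 = 716716.

716716 frames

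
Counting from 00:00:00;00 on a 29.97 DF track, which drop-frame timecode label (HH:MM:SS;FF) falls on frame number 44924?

00:24:58;28

Each 10-minute DF block holds 10 × 60 × 30 − 9 × 2 = 17982 frames. 44924 ÷ 17982 → 2 full blocks, remainder 8960.
Within the partial block the first minute is 1800 frames and each further minute 1798, so 4 further minute boundaries passed. Total skipped labels = 18 × 2 + 2 × 4 = 44.
Non-drop label index = 44924 + 44 = 44968; at 30 labels/s that is 00:24:58:28, i.e. DF 00:24:58;28.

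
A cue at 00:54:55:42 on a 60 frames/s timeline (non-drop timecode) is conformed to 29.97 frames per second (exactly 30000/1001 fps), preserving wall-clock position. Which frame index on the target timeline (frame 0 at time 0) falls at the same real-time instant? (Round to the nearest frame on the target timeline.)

frame 98772

Source frame index: (0×3600 + 54×60 + 55) × 60 + 42 = 197742.
Real time: 197742 / (60) = 32957/10 s.
Target frame: (32957/10) × (30000/1001) = 98871000/1001 ≈ 98772.228 → 98772.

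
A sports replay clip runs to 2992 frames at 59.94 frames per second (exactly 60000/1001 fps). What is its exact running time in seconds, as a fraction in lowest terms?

187187/3750 seconds

Running time = 2992 ÷ (60000/1001) = 2992 × 1001/60000 = 187187/3750 s.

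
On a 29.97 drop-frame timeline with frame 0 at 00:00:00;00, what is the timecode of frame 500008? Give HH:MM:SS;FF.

04:38:03;20

Each 10-minute DF block holds 10 × 60 × 30 − 9 × 2 = 17982 frames. 500008 ÷ 17982 → 27 full blocks, remainder 14494.
Within the partial block the first minute is 1800 frames and each further minute 1798, so 8 further minute boundaries passed. Total skipped labels = 18 × 27 + 2 × 8 = 502.
Non-drop label index = 500008 + 502 = 500510; at 30 labels/s that is 04:38:03:20, i.e. DF 04:38:03;20.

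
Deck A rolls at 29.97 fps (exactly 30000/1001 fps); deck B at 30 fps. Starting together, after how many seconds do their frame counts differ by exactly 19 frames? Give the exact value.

19019/30 seconds

The gap grows by |30 − 30000/1001| = 30/1001 frames per second.
Time for a 19-frame gap: 19 ÷ (30/1001) = 19019/30 s.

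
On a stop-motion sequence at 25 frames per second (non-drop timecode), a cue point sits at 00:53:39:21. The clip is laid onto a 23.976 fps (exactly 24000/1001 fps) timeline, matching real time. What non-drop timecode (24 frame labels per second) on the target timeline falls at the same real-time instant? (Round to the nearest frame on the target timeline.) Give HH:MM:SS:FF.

Source frame index: (0×3600 + 53×60 + 39) × 25 + 21 = 80496.
Real time: 80496 / (25) = 80496/25 s.
Target frame: (80496/25) × (24000/1001) = 5944320/77 ≈ 77198.961 → 77199.
At 24 labels/s: frame 77199 → 00:53:36:15.

00:53:36:15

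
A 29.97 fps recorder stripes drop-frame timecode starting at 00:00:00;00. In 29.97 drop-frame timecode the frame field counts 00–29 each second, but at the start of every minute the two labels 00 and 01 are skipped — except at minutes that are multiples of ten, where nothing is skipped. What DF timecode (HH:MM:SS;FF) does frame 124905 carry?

01:09:27;21

Each 10-minute DF block holds 10 × 60 × 30 − 9 × 2 = 17982 frames. 124905 ÷ 17982 → 6 full blocks, remainder 17013.
Within the partial block the first minute is 1800 frames and each further minute 1798, so 9 further minute boundaries passed. Total skipped labels = 18 × 6 + 2 × 9 = 126.
Non-drop label index = 124905 + 126 = 125031; at 30 labels/s that is 01:09:27:21, i.e. DF 01:09:27;21.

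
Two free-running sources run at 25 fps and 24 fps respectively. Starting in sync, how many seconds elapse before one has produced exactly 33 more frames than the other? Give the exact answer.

33 seconds

The gap grows by |24 − 25| = 1 frame per second.
Time for a 33-frame gap: 33 ÷ (1) = 33 s.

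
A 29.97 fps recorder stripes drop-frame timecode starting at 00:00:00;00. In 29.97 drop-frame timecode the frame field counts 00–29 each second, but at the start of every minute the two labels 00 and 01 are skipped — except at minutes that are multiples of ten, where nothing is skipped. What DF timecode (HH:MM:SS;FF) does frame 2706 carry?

Ten DF minutes hold 17982 frames, so frame 2706 lies in block 0 (frames 0–17981) with 2706 frames into that block.
The block's first minute is 1800 frames and the rest 1798 each; 2706 frames reaches minute 1, so 0 × 18 + 1 × 2 = 2 labels have been skipped so far.
Adding those back, label number 2706 + 2 = 2708 at 30 labels/s is 90 s + 8 f = 0 h 1 min 30 s frame 8, i.e. 00:01:30;08.

00:01:30;08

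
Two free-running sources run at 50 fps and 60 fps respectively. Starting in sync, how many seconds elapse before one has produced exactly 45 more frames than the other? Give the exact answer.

The gap grows by |60 − 50| = 10 frames per second.
Time for a 45-frame gap: 45 ÷ (10) = 4.5 s.

4.5 seconds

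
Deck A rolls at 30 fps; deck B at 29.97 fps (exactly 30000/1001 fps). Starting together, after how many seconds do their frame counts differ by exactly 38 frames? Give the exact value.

19019/15 seconds

The gap grows by |30000/1001 − 30| = 30/1001 frames per second.
Time for a 38-frame gap: 38 ÷ (30/1001) = 19019/15 s.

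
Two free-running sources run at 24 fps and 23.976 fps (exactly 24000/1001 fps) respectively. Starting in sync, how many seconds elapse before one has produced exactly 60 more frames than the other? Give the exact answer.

2502.5 seconds

The gap grows by |24000/1001 − 24| = 24/1001 frames per second.
Time for a 60-frame gap: 60 ÷ (24/1001) = 2502.5 s.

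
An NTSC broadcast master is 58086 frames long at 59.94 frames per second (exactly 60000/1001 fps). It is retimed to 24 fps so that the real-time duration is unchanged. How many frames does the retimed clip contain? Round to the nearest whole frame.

Frames at target rate = 58086 × (24) / (60000/1001) = 29072043/1250 ≈ 23257.634.
Nearest whole frame: 23258.

23258 frames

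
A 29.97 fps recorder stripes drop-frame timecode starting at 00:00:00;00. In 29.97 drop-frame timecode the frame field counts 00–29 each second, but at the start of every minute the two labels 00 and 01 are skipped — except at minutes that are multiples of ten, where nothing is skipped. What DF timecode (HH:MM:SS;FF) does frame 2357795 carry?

Ten DF minutes hold 17982 frames, so frame 2357795 lies in block 131 (frames 2355642–2373623) with 2153 frames into that block.
The block's first minute is 1800 frames and the rest 1798 each; 2153 frames reaches minute 1, so 131 × 18 + 1 × 2 = 2360 labels have been skipped so far.
Adding those back, label number 2357795 + 2360 = 2360155 at 30 labels/s is 78671 s + 25 f = 21 h 51 min 11 s frame 25, i.e. 21:51:11;25.

21:51:11;25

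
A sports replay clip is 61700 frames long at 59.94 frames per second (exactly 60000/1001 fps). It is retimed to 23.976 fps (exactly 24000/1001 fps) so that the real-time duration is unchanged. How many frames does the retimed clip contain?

24680 frames

Target frames = source frames × (target rate / source rate) = 61700 × (24000/1001)/(60000/1001) = 61700 × 2/5 = 24680.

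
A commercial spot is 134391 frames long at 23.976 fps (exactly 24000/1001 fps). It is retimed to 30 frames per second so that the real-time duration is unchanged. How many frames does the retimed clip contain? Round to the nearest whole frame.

Frames at target rate = 134391 × (30) / (24000/1001) = 134525391/800 ≈ 168156.739.
Nearest whole frame: 168157.

168157 frames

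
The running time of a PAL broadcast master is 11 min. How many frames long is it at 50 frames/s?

33000 frames

11 min = 660 s.
Frames = 660 × 50 = 33000.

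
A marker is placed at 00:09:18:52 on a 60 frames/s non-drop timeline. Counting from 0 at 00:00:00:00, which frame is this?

Total seconds to the label: (0 × 3600 + 9 × 60 + 18) = 558.
Frame index = 558 × 60 + 52 = 33532.

33532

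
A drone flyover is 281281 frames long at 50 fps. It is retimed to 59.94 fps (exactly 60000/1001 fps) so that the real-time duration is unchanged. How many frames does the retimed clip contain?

Target frames = source frames × (target rate / source rate) = 281281 × (60000/1001)/(50) = 281281 × 1200/1001 = 337200.

337200 frames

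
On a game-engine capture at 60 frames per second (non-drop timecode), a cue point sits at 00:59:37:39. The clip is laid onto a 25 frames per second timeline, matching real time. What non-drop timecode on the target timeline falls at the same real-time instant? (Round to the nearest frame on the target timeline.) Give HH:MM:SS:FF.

00:59:37:16

Source frame index: (0×3600 + 59×60 + 37) × 60 + 39 = 214659.
Real time: 214659 / (60) = 71553/20 s.
Target frame: (71553/20) × (25) = 357765/4 ≈ 89441.250 → 89441.
At 25 labels/s: frame 89441 → 00:59:37:16.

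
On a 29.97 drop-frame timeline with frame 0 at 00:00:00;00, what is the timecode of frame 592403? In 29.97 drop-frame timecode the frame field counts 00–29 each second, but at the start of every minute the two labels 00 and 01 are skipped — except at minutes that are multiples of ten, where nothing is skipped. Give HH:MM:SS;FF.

05:29:26;17

Each 10-minute DF block holds 10 × 60 × 30 − 9 × 2 = 17982 frames. 592403 ÷ 17982 → 32 full blocks, remainder 16979.
Within the partial block the first minute is 1800 frames and each further minute 1798, so 9 further minute boundaries passed. Total skipped labels = 18 × 32 + 2 × 9 = 594.
Non-drop label index = 592403 + 594 = 592997; at 30 labels/s that is 05:29:26:17, i.e. DF 05:29:26;17.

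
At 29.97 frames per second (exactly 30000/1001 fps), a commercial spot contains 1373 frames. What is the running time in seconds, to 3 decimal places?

45.812 seconds

Running time = 1373 × 1001/30000 = 1374373/30000 s ≈ 45.812 s.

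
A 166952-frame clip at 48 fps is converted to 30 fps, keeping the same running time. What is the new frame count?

104345 frames

Frames at target rate = 166952 × (30) / (48) = 104345.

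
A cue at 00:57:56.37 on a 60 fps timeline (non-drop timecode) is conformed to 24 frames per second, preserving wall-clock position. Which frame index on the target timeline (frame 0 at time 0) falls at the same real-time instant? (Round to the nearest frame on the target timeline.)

frame 83439

Source frame index: (0×3600 + 57×60 + 56) × 60 + 37 = 208597.
Real time: 208597 / (60) = 208597/60 s.
Target frame: (208597/60) × (24) = 417194/5 ≈ 83438.800 → 83439.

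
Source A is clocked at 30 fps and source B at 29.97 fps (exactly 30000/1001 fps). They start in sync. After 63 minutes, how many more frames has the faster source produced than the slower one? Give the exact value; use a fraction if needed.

63 min = 3780 s.
A emits 30 × 3780 = 113400 frames; B emits 30000/1001 × 3780 = 16200000/143.
Difference = 16200/143 frames (≈ 113.2867); B is behind A.

16200/143 frames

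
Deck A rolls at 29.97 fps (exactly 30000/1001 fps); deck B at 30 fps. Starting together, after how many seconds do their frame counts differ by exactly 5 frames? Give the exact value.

The gap grows by |30 − 30000/1001| = 30/1001 frames per second.
Time for a 5-frame gap: 5 ÷ (30/1001) = 1001/6 s.

1001/6 seconds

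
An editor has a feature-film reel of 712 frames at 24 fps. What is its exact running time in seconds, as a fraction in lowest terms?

89/3 seconds

Running time = 712 ÷ (24) = 712 × 1/24 = 89/3 s.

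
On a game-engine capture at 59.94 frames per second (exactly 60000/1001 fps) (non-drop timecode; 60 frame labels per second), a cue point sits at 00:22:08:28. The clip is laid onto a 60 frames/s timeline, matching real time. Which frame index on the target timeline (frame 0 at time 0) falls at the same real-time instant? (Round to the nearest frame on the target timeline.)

Source frame index: (0×3600 + 22×60 + 8) × 60 + 28 = 79708.
Real time: 79708 / (60000/1001) = 19946927/15000 s.
Target frame: (19946927/15000) × (60) = 19946927/250 ≈ 79787.708 → 79788.

frame 79788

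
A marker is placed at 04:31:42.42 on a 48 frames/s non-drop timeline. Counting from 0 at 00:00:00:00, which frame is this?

Total seconds to the label: (4 × 3600 + 31 × 60 + 42) = 16302.
Frame index = 16302 × 48 + 42 = 782538.

frame 782538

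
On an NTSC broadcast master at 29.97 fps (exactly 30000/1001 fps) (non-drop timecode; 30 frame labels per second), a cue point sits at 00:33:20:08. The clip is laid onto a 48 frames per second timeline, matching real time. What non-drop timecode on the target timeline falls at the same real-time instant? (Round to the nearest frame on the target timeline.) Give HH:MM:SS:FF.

Source frame index: (0×3600 + 33×60 + 20) × 30 + 8 = 60008.
Real time: 60008 / (30000/1001) = 7508501/3750 s.
Target frame: (7508501/3750) × (48) = 60068008/625 ≈ 96108.813 → 96109.
At 48 labels/s: frame 96109 → 00:33:22:13.

00:33:22:13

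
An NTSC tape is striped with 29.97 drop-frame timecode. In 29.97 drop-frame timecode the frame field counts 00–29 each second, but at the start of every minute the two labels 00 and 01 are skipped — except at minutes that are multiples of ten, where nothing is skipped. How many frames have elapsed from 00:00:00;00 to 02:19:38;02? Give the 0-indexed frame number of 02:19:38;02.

Complete 10-minute blocks: 13, each 17982 frames → 233766.
Remaining 9 whole minutes in the current block: 1800 + 8 × 1798 = 16184 frames.
Within the current minute: 38 × 30 + 2 − 2 = 1140 (labels ;00/;01 skipped at this minute). Total = 233766 + 16184 + 1140 = 251090.

251090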